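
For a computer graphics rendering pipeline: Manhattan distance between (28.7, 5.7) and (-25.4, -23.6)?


|28.7-(-25.4)| + |5.7-(-23.6)| = 54.1 + 29.3 = 83.4

83.4


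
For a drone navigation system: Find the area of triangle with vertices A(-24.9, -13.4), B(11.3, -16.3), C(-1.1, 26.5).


Area = |x_A(y_B-y_C) + x_B(y_C-y_A) + x_C(y_A-y_B)|/2
= |1065.72 + 450.87 + (-3.19)|/2
= 1513.4/2 = 756.7

756.7


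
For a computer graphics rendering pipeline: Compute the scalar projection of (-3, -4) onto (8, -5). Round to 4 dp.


u.v = -4, |v| = sqrt(89) = 9.434
Scalar projection = u.v / |v| = -4 / sqrt(89) = -0.424

-0.424


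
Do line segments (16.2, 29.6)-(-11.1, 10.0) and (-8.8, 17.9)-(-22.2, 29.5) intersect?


Cross products: d1=-446.78, d2=132.54, d3=-170.59, d4=-749.91
d1*d2 < 0 and d3*d4 < 0? no

No, they don't intersect


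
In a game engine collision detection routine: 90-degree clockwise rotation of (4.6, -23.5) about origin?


90° CW: (x,y) -> (y, -x)
(4.6,-23.5) -> (-23.5, -4.6)

(-23.5, -4.6)


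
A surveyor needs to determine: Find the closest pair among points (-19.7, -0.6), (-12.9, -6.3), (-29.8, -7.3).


d(P0,P1) = 8.873, d(P0,P2) = 12.1202, d(P1,P2) = 16.9296
Closest: P0 and P1

Closest pair: (-19.7, -0.6) and (-12.9, -6.3), distance = 8.873


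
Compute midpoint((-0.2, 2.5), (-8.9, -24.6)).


M = (((-0.2)+(-8.9))/2, (2.5+(-24.6))/2)
= (-4.55, -11.05)

(-4.55, -11.05)


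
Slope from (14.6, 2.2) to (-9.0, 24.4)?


slope = (y2-y1)/(x2-x1) = (24.4-2.2)/((-9)-14.6) = 22.2/(-23.6) = -0.9407

-0.9407


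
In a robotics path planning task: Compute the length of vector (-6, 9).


|u| = sqrt((-6)^2 + 9^2) = sqrt(117) = 10.8167

10.8167


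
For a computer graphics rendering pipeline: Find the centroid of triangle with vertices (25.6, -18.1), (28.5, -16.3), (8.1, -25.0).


Centroid = ((x_A+x_B+x_C)/3, (y_A+y_B+y_C)/3)
= ((25.6+28.5+8.1)/3, ((-18.1)+(-16.3)+(-25))/3)
= (20.7333, -19.8)

(20.7333, -19.8)


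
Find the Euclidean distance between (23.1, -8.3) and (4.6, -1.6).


dx=-18.5, dy=6.7
d^2 = (-18.5)^2 + 6.7^2 = 387.14
d = sqrt(387.14) = 19.6759

19.6759


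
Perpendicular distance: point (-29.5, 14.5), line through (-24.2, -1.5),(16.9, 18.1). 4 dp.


|cross product| = 761.48
|line direction| = sqrt(2073.37) = 45.5343
Distance = 761.48/sqrt(2073.37) = 16.7232

16.7232


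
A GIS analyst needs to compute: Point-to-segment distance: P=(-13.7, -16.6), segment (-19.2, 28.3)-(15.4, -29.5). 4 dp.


Project P onto AB: t = 0.6138 (clamped to [0,1])
Closest point on segment: (2.0382, -7.1789)
Distance: 18.3426

18.3426


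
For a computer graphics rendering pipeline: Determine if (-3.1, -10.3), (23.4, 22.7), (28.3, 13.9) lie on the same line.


Cross product: (23.4-(-3.1))*(13.9-(-10.3)) - (22.7-(-10.3))*(28.3-(-3.1))
= -394.9

No, not collinear


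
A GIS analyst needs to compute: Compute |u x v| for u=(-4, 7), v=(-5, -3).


|u x v| = |(-4)*(-3) - 7*(-5)|
= |12 - (-35)| = 47

47


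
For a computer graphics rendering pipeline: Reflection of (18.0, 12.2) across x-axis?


Reflection over x-axis: (x,y) -> (x,-y)
(18, 12.2) -> (18, -12.2)

(18, -12.2)


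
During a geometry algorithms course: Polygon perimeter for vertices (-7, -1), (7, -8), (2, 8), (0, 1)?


Sides: (-7, -1)->(7, -8): sqrt(245) = 15.652476, (7, -8)->(2, 8): sqrt(281) = 16.763055, (2, 8)->(0, 1): sqrt(53) = 7.28011, (0, 1)->(-7, -1): sqrt(53) = 7.28011
Sum = 46.975751
Perimeter = 46.9758

46.9758


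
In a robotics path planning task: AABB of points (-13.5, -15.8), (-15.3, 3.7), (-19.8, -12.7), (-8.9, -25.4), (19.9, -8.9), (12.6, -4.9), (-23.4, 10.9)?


x range: [-23.4, 19.9]
y range: [-25.4, 10.9]
Bounding box: (-23.4,-25.4) to (19.9,10.9)

(-23.4,-25.4) to (19.9,10.9)


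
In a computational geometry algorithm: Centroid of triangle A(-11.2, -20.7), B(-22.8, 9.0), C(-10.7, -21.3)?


Centroid = ((x_A+x_B+x_C)/3, (y_A+y_B+y_C)/3)
= (((-11.2)+(-22.8)+(-10.7))/3, ((-20.7)+9+(-21.3))/3)
= (-14.9, -11)

(-14.9, -11)


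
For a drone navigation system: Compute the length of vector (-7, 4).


|u| = sqrt((-7)^2 + 4^2) = sqrt(65) = 8.0623

8.0623


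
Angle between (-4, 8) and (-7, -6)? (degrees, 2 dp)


u.v = -20, |u| = sqrt(80) = 8.9443, |v| = sqrt(85) = 9.2195
cos(theta) = u.v/(|u||v|) = -20/sqrt(6800) = -0.242536
theta = acos(-0.242536) = 104.04 degrees

104.04 degrees


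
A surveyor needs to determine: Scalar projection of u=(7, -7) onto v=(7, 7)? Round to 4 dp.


u.v = 0, |v| = sqrt(98) = 9.8995
Scalar projection = u.v / |v| = 0 / sqrt(98) = 0

0


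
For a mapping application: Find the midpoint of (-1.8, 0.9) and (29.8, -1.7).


M = (((-1.8)+29.8)/2, (0.9+(-1.7))/2)
= (14, -0.4)

(14, -0.4)


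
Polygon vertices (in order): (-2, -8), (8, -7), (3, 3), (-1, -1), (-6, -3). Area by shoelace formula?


Shoelace sum: ((-2)*(-7) - 8*(-8)) + (8*3 - 3*(-7)) + (3*(-1) - (-1)*3) + ((-1)*(-3) - (-6)*(-1)) + ((-6)*(-8) - (-2)*(-3))
= 162
Area = |162|/2 = 81

81


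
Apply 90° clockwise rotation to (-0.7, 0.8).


90° CW: (x,y) -> (y, -x)
(-0.7,0.8) -> (0.8, 0.7)

(0.8, 0.7)


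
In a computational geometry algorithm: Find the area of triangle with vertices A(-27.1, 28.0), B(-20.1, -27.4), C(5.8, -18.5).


Area = |x_A(y_B-y_C) + x_B(y_C-y_A) + x_C(y_A-y_B)|/2
= |241.19 + 934.65 + 321.32|/2
= 1497.16/2 = 748.58

748.58


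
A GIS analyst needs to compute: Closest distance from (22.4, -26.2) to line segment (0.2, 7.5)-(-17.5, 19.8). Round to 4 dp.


Project P onto AB: t = 0 (clamped to [0,1])
Closest point on segment: (0.2, 7.5)
Distance: 40.355

40.355


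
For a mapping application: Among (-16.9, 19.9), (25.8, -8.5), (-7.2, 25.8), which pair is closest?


d(P0,P1) = 51.2821, d(P0,P2) = 11.3534, d(P1,P2) = 47.5972
Closest: P0 and P2

Closest pair: (-16.9, 19.9) and (-7.2, 25.8), distance = 11.3534


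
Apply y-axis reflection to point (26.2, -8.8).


Reflection over y-axis: (x,y) -> (-x,y)
(26.2, -8.8) -> (-26.2, -8.8)

(-26.2, -8.8)


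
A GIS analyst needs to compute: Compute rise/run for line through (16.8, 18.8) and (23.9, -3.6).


slope = (y2-y1)/(x2-x1) = ((-3.6)-18.8)/(23.9-16.8) = (-22.4)/7.1 = -3.1549

-3.1549


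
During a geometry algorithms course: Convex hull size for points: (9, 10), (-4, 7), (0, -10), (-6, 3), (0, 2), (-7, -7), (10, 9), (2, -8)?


Convex hull vertices (CCW): (-7, -7), (0, -10), (2, -8), (10, 9), (9, 10), (-4, 7), (-6, 3)
Count = 7

7


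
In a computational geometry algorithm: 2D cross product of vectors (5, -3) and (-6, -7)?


u x v = u_x*v_y - u_y*v_x = 5*(-7) - (-3)*(-6)
= (-35) - 18 = -53

-53


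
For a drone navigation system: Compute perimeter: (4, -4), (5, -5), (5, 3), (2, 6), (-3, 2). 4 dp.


Sides: (4, -4)->(5, -5): sqrt(2) = 1.414214, (5, -5)->(5, 3): sqrt(64) = 8, (5, 3)->(2, 6): sqrt(18) = 4.242641, (2, 6)->(-3, 2): sqrt(41) = 6.403124, (-3, 2)->(4, -4): sqrt(85) = 9.219544
Sum = 29.279523
Perimeter = 29.2795

29.2795


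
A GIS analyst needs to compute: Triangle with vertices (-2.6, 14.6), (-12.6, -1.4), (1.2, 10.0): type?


Side lengths squared: AB^2=356, BC^2=320.4, CA^2=35.6
Sorted: [35.6, 320.4, 356]
By sides: Scalene, By angles: Right

Scalene, Right


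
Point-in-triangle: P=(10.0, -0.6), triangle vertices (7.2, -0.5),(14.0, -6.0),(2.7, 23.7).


Cross products: AB x AP = 14.72, BC x BP = 57.78, CA x CP = 67.31
All same sign? yes

Yes, inside


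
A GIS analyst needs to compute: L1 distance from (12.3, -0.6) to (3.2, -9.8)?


|12.3-3.2| + |(-0.6)-(-9.8)| = 9.1 + 9.2 = 18.3

18.3


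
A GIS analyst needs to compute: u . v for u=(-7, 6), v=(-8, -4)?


u . v = u_x*v_x + u_y*v_y = (-7)*(-8) + 6*(-4)
= 56 + (-24) = 32

32


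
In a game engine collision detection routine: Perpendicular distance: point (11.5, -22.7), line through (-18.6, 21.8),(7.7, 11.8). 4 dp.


|cross product| = 869.35
|line direction| = sqrt(791.69) = 28.137
Distance = 869.35/sqrt(791.69) = 30.8971

30.8971


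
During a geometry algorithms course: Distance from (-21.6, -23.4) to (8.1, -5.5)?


dx=29.7, dy=17.9
d^2 = 29.7^2 + 17.9^2 = 1202.5
d = sqrt(1202.5) = 34.6771

34.6771


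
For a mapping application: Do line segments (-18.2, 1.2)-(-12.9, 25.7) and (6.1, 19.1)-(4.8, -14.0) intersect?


Cross products: d1=-781.06, d2=-637.48, d3=-500.48, d4=-644.06
d1*d2 < 0 and d3*d4 < 0? no

No, they don't intersect


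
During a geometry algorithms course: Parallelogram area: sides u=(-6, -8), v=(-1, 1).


|u x v| = |(-6)*1 - (-8)*(-1)|
= |(-6) - 8| = 14

14


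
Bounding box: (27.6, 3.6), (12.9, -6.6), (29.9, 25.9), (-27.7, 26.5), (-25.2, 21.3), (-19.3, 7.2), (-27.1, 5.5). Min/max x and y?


x range: [-27.7, 29.9]
y range: [-6.6, 26.5]
Bounding box: (-27.7,-6.6) to (29.9,26.5)

(-27.7,-6.6) to (29.9,26.5)


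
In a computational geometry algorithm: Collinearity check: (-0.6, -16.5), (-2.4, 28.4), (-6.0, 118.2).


Cross product: ((-2.4)-(-0.6))*(118.2-(-16.5)) - (28.4-(-16.5))*((-6)-(-0.6))
= 0

Yes, collinear


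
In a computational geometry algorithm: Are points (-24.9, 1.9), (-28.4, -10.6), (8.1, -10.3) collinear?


Cross product: ((-28.4)-(-24.9))*((-10.3)-1.9) - ((-10.6)-1.9)*(8.1-(-24.9))
= 455.2

No, not collinear


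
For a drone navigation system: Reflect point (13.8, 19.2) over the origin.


Reflection over origin: (x,y) -> (-x,-y)
(13.8, 19.2) -> (-13.8, -19.2)

(-13.8, -19.2)


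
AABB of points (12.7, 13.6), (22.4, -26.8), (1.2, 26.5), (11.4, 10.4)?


x range: [1.2, 22.4]
y range: [-26.8, 26.5]
Bounding box: (1.2,-26.8) to (22.4,26.5)

(1.2,-26.8) to (22.4,26.5)


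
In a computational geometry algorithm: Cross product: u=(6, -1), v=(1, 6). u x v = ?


u x v = u_x*v_y - u_y*v_x = 6*6 - (-1)*1
= 36 - (-1) = 37

37


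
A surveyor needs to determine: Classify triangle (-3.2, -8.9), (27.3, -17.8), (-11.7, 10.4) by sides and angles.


Side lengths squared: AB^2=1009.46, BC^2=2316.24, CA^2=444.74
Sorted: [444.74, 1009.46, 2316.24]
By sides: Scalene, By angles: Obtuse

Scalene, Obtuse


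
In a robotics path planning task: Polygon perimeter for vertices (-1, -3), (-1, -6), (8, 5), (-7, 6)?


Sides: (-1, -3)->(-1, -6): sqrt(9) = 3, (-1, -6)->(8, 5): sqrt(202) = 14.21267, (8, 5)->(-7, 6): sqrt(226) = 15.033296, (-7, 6)->(-1, -3): sqrt(117) = 10.816654
Sum = 43.06262
Perimeter = 43.0626

43.0626


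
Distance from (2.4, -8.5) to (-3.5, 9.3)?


dx=-5.9, dy=17.8
d^2 = (-5.9)^2 + 17.8^2 = 351.65
d = sqrt(351.65) = 18.7523

18.7523


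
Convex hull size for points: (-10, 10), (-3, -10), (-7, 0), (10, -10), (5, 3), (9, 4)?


Convex hull vertices (CCW): (-10, 10), (-7, 0), (-3, -10), (10, -10), (9, 4)
Count = 5

5


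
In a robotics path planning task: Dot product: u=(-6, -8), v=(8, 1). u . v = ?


u . v = u_x*v_x + u_y*v_y = (-6)*8 + (-8)*1
= (-48) + (-8) = -56

-56


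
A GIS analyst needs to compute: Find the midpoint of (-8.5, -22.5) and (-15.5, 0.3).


M = (((-8.5)+(-15.5))/2, ((-22.5)+0.3)/2)
= (-12, -11.1)

(-12, -11.1)


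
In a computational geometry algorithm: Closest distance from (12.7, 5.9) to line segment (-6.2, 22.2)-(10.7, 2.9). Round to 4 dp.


Project P onto AB: t = 0.9634 (clamped to [0,1])
Closest point on segment: (10.0811, 3.6068)
Distance: 3.481

3.481


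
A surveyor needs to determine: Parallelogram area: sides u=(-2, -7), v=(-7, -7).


|u x v| = |(-2)*(-7) - (-7)*(-7)|
= |14 - 49| = 35

35


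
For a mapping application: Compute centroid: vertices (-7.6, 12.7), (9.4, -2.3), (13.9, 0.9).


Centroid = ((x_A+x_B+x_C)/3, (y_A+y_B+y_C)/3)
= (((-7.6)+9.4+13.9)/3, (12.7+(-2.3)+0.9)/3)
= (5.2333, 3.7667)

(5.2333, 3.7667)


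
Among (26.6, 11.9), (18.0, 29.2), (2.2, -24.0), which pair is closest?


d(P0,P1) = 19.3197, d(P0,P2) = 43.407, d(P1,P2) = 55.4967
Closest: P0 and P1

Closest pair: (26.6, 11.9) and (18.0, 29.2), distance = 19.3197


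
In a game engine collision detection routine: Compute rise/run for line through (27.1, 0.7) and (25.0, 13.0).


slope = (y2-y1)/(x2-x1) = (13-0.7)/(25-27.1) = 12.3/(-2.1) = -5.8571

-5.8571


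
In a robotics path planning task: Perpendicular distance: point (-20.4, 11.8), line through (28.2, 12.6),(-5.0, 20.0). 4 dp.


|cross product| = 386.2
|line direction| = sqrt(1157) = 34.0147
Distance = 386.2/sqrt(1157) = 11.3539

11.3539


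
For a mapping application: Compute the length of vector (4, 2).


|u| = sqrt(4^2 + 2^2) = sqrt(20) = 4.4721

4.4721


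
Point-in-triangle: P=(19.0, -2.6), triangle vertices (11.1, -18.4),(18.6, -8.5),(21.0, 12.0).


Cross products: AB x AP = 40.29, BC x BP = 5.96, CA x CP = 83.74
All same sign? yes

Yes, inside


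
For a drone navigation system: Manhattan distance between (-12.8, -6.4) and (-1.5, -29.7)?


|(-12.8)-(-1.5)| + |(-6.4)-(-29.7)| = 11.3 + 23.3 = 34.6

34.6


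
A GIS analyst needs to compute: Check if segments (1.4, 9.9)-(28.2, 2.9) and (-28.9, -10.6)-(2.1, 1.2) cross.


Cross products: d1=277.96, d2=-255.28, d3=-761.5, d4=-228.26
d1*d2 < 0 and d3*d4 < 0? no

No, they don't intersect


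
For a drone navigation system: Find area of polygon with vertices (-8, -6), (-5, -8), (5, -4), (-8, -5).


Shoelace sum: ((-8)*(-8) - (-5)*(-6)) + ((-5)*(-4) - 5*(-8)) + (5*(-5) - (-8)*(-4)) + ((-8)*(-6) - (-8)*(-5))
= 45
Area = |45|/2 = 22.5

22.5


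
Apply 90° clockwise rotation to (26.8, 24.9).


90° CW: (x,y) -> (y, -x)
(26.8,24.9) -> (24.9, -26.8)

(24.9, -26.8)


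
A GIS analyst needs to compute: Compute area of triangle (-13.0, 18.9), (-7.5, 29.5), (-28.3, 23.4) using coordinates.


Area = |x_A(y_B-y_C) + x_B(y_C-y_A) + x_C(y_A-y_B)|/2
= |(-79.3) + (-33.75) + 299.98|/2
= 186.93/2 = 93.465

93.465


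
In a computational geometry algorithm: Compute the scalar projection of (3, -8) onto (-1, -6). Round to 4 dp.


u.v = 45, |v| = sqrt(37) = 6.0828
Scalar projection = u.v / |v| = 45 / sqrt(37) = 7.398

7.398


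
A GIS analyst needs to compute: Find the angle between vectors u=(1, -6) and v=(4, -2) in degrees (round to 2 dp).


u.v = 16, |u| = sqrt(37) = 6.0828, |v| = sqrt(20) = 4.4721
cos(theta) = u.v/(|u||v|) = 16/sqrt(740) = 0.588172
theta = acos(0.588172) = 53.97 degrees

53.97 degrees


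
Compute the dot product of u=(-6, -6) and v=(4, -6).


u . v = u_x*v_x + u_y*v_y = (-6)*4 + (-6)*(-6)
= (-24) + 36 = 12

12


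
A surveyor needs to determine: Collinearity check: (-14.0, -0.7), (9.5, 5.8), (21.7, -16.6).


Cross product: (9.5-(-14))*((-16.6)-(-0.7)) - (5.8-(-0.7))*(21.7-(-14))
= -605.7

No, not collinear


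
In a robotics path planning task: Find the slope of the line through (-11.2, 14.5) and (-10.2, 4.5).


slope = (y2-y1)/(x2-x1) = (4.5-14.5)/((-10.2)-(-11.2)) = (-10)/1 = -10

-10


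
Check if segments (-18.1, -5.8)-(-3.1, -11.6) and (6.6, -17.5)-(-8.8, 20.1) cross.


Cross products: d1=748.54, d2=273.86, d3=-32.24, d4=442.44
d1*d2 < 0 and d3*d4 < 0? no

No, they don't intersect


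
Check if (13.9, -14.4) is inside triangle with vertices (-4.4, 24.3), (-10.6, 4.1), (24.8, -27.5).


Cross products: AB x AP = 609.6, BC x BP = 119.3, CA x CP = 182.1
All same sign? yes

Yes, inside


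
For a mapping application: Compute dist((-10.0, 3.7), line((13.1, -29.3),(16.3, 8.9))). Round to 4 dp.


|cross product| = 988.02
|line direction| = sqrt(1469.48) = 38.3338
Distance = 988.02/sqrt(1469.48) = 25.7741

25.7741


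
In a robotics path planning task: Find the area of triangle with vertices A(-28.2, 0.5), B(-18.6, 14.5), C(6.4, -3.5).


Area = |x_A(y_B-y_C) + x_B(y_C-y_A) + x_C(y_A-y_B)|/2
= |(-507.6) + 74.4 + (-89.6)|/2
= 522.8/2 = 261.4

261.4


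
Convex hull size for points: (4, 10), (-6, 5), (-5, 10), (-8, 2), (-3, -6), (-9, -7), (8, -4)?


Convex hull vertices (CCW): (-9, -7), (-3, -6), (8, -4), (4, 10), (-5, 10), (-8, 2)
Count = 6

6


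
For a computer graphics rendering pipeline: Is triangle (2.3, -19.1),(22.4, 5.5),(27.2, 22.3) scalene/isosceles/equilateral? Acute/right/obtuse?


Side lengths squared: AB^2=1009.17, BC^2=305.28, CA^2=2333.97
Sorted: [305.28, 1009.17, 2333.97]
By sides: Scalene, By angles: Obtuse

Scalene, Obtuse


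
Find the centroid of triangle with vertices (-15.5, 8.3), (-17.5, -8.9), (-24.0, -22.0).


Centroid = ((x_A+x_B+x_C)/3, (y_A+y_B+y_C)/3)
= (((-15.5)+(-17.5)+(-24))/3, (8.3+(-8.9)+(-22))/3)
= (-19, -7.5333)

(-19, -7.5333)


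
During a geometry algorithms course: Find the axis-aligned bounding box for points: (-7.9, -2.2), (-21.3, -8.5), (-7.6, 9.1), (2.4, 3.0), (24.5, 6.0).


x range: [-21.3, 24.5]
y range: [-8.5, 9.1]
Bounding box: (-21.3,-8.5) to (24.5,9.1)

(-21.3,-8.5) to (24.5,9.1)


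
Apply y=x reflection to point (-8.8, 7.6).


Reflection over y=x: (x,y) -> (y,x)
(-8.8, 7.6) -> (7.6, -8.8)

(7.6, -8.8)


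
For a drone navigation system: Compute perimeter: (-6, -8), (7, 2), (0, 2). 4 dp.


Sides: (-6, -8)->(7, 2): sqrt(269) = 16.401219, (7, 2)->(0, 2): sqrt(49) = 7, (0, 2)->(-6, -8): sqrt(136) = 11.661904
Sum = 35.063123
Perimeter = 35.0631

35.0631


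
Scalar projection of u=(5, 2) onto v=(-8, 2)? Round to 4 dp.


u.v = -36, |v| = sqrt(68) = 8.2462
Scalar projection = u.v / |v| = -36 / sqrt(68) = -4.3656

-4.3656


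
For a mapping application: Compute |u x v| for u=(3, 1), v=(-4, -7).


|u x v| = |3*(-7) - 1*(-4)|
= |(-21) - (-4)| = 17

17


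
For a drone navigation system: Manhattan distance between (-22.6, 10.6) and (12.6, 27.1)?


|(-22.6)-12.6| + |10.6-27.1| = 35.2 + 16.5 = 51.7

51.7


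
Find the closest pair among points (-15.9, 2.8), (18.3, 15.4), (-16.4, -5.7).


d(P0,P1) = 36.4472, d(P0,P2) = 8.5147, d(P1,P2) = 40.6116
Closest: P0 and P2

Closest pair: (-15.9, 2.8) and (-16.4, -5.7), distance = 8.5147


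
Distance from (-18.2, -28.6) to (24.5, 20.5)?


dx=42.7, dy=49.1
d^2 = 42.7^2 + 49.1^2 = 4234.1
d = sqrt(4234.1) = 65.07

65.07


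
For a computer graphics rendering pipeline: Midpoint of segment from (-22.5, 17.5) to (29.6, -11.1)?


M = (((-22.5)+29.6)/2, (17.5+(-11.1))/2)
= (3.55, 3.2)

(3.55, 3.2)


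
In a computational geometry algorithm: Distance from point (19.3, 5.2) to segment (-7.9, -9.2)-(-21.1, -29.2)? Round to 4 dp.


Project P onto AB: t = 0 (clamped to [0,1])
Closest point on segment: (-7.9, -9.2)
Distance: 30.7766

30.7766


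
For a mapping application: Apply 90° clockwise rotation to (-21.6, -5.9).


90° CW: (x,y) -> (y, -x)
(-21.6,-5.9) -> (-5.9, 21.6)

(-5.9, 21.6)


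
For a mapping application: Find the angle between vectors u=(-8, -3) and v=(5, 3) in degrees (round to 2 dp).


u.v = -49, |u| = sqrt(73) = 8.544, |v| = sqrt(34) = 5.831
cos(theta) = u.v/(|u||v|) = -49/sqrt(2482) = -0.983547
theta = acos(-0.983547) = 169.59 degrees

169.59 degrees


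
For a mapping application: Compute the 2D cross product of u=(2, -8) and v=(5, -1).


u x v = u_x*v_y - u_y*v_x = 2*(-1) - (-8)*5
= (-2) - (-40) = 38

38


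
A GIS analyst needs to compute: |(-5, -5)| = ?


|u| = sqrt((-5)^2 + (-5)^2) = sqrt(50) = 7.0711

7.0711


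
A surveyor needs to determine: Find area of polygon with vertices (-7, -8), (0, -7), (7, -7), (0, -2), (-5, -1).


Shoelace sum: ((-7)*(-7) - 0*(-8)) + (0*(-7) - 7*(-7)) + (7*(-2) - 0*(-7)) + (0*(-1) - (-5)*(-2)) + ((-5)*(-8) - (-7)*(-1))
= 107
Area = |107|/2 = 53.5

53.5


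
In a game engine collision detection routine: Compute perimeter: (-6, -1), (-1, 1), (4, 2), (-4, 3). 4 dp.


Sides: (-6, -1)->(-1, 1): sqrt(29) = 5.385165, (-1, 1)->(4, 2): sqrt(26) = 5.09902, (4, 2)->(-4, 3): sqrt(65) = 8.062258, (-4, 3)->(-6, -1): sqrt(20) = 4.472136
Sum = 23.018579
Perimeter = 23.0186

23.0186


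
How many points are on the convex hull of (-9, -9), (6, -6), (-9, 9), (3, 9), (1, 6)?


Convex hull vertices (CCW): (-9, -9), (6, -6), (3, 9), (-9, 9)
Count = 4

4


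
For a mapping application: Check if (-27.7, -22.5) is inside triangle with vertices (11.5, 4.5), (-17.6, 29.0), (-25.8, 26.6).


Cross products: AB x AP = 1746.1, BC x BP = 398.06, CA x CP = -1873.42
All same sign? no

No, outside


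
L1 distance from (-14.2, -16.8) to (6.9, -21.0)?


|(-14.2)-6.9| + |(-16.8)-(-21)| = 21.1 + 4.2 = 25.3

25.3


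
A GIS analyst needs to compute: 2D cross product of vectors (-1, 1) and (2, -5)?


u x v = u_x*v_y - u_y*v_x = (-1)*(-5) - 1*2
= 5 - 2 = 3

3


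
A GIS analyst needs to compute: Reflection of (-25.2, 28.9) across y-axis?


Reflection over y-axis: (x,y) -> (-x,y)
(-25.2, 28.9) -> (25.2, 28.9)

(25.2, 28.9)


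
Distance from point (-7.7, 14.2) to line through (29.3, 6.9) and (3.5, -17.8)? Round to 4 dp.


|cross product| = 1102.24
|line direction| = sqrt(1275.73) = 35.7174
Distance = 1102.24/sqrt(1275.73) = 30.8601

30.8601


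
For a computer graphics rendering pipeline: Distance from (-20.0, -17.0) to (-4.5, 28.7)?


dx=15.5, dy=45.7
d^2 = 15.5^2 + 45.7^2 = 2328.74
d = sqrt(2328.74) = 48.257

48.257


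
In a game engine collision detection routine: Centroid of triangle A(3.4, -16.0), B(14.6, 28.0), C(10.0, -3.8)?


Centroid = ((x_A+x_B+x_C)/3, (y_A+y_B+y_C)/3)
= ((3.4+14.6+10)/3, ((-16)+28+(-3.8))/3)
= (9.3333, 2.7333)

(9.3333, 2.7333)


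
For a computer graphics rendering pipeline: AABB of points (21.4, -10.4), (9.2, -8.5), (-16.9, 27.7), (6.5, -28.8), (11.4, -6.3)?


x range: [-16.9, 21.4]
y range: [-28.8, 27.7]
Bounding box: (-16.9,-28.8) to (21.4,27.7)

(-16.9,-28.8) to (21.4,27.7)


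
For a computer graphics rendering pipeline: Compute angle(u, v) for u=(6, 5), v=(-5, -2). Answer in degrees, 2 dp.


u.v = -40, |u| = sqrt(61) = 7.8102, |v| = sqrt(29) = 5.3852
cos(theta) = u.v/(|u||v|) = -40/sqrt(1769) = -0.951034
theta = acos(-0.951034) = 162 degrees

162 degrees


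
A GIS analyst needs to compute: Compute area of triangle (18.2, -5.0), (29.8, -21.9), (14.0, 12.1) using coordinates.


Area = |x_A(y_B-y_C) + x_B(y_C-y_A) + x_C(y_A-y_B)|/2
= |(-618.8) + 509.58 + 236.6|/2
= 127.38/2 = 63.69

63.69


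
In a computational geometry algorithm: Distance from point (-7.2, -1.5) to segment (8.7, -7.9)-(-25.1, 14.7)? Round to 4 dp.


Project P onto AB: t = 0.4126 (clamped to [0,1])
Closest point on segment: (-5.2449, 1.4241)
Distance: 3.5175

3.5175


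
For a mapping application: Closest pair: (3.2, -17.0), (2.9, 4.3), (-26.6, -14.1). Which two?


d(P0,P1) = 21.3021, d(P0,P2) = 29.9408, d(P1,P2) = 34.7679
Closest: P0 and P1

Closest pair: (3.2, -17.0) and (2.9, 4.3), distance = 21.3021


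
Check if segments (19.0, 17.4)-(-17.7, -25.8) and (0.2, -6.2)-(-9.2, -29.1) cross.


Cross products: d1=208.68, d2=-225.67, d3=53.96, d4=488.31
d1*d2 < 0 and d3*d4 < 0? no

No, they don't intersect


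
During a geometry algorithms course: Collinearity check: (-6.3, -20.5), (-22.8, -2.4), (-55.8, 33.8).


Cross product: ((-22.8)-(-6.3))*(33.8-(-20.5)) - ((-2.4)-(-20.5))*((-55.8)-(-6.3))
= 0

Yes, collinear


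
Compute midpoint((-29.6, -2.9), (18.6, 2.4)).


M = (((-29.6)+18.6)/2, ((-2.9)+2.4)/2)
= (-5.5, -0.25)

(-5.5, -0.25)


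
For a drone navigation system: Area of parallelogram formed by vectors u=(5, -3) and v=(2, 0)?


|u x v| = |5*0 - (-3)*2|
= |0 - (-6)| = 6

6


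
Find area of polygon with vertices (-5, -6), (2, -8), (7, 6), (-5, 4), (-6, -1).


Shoelace sum: ((-5)*(-8) - 2*(-6)) + (2*6 - 7*(-8)) + (7*4 - (-5)*6) + ((-5)*(-1) - (-6)*4) + ((-6)*(-6) - (-5)*(-1))
= 238
Area = |238|/2 = 119

119


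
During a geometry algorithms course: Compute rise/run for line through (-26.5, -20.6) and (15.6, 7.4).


slope = (y2-y1)/(x2-x1) = (7.4-(-20.6))/(15.6-(-26.5)) = 28/42.1 = 0.6651

0.6651


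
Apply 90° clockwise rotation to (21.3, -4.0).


90° CW: (x,y) -> (y, -x)
(21.3,-4) -> (-4, -21.3)

(-4, -21.3)


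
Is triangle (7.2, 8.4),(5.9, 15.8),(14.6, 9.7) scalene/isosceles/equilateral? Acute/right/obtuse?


Side lengths squared: AB^2=56.45, BC^2=112.9, CA^2=56.45
Sorted: [56.45, 56.45, 112.9]
By sides: Isosceles, By angles: Right

Isosceles, Right


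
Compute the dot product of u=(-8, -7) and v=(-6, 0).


u . v = u_x*v_x + u_y*v_y = (-8)*(-6) + (-7)*0
= 48 + 0 = 48

48


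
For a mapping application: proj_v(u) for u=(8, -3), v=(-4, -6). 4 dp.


u.v = -14, |v| = sqrt(52) = 7.2111
Scalar projection = u.v / |v| = -14 / sqrt(52) = -1.9415

-1.9415


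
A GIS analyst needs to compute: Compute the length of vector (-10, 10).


|u| = sqrt((-10)^2 + 10^2) = sqrt(200) = 14.1421

14.1421


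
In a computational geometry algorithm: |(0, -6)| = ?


|u| = sqrt(0^2 + (-6)^2) = sqrt(36) = 6

6


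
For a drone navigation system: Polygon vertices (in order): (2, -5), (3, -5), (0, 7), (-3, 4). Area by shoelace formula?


Shoelace sum: (2*(-5) - 3*(-5)) + (3*7 - 0*(-5)) + (0*4 - (-3)*7) + ((-3)*(-5) - 2*4)
= 54
Area = |54|/2 = 27

27


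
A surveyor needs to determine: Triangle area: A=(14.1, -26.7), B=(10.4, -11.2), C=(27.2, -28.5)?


Area = |x_A(y_B-y_C) + x_B(y_C-y_A) + x_C(y_A-y_B)|/2
= |243.93 + (-18.72) + (-421.6)|/2
= 196.39/2 = 98.195

98.195


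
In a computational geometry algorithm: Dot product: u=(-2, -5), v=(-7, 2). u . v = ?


u . v = u_x*v_x + u_y*v_y = (-2)*(-7) + (-5)*2
= 14 + (-10) = 4

4


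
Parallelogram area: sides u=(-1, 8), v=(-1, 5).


|u x v| = |(-1)*5 - 8*(-1)|
= |(-5) - (-8)| = 3

3


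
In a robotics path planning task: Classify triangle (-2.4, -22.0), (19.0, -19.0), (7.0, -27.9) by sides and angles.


Side lengths squared: AB^2=466.96, BC^2=223.21, CA^2=123.17
Sorted: [123.17, 223.21, 466.96]
By sides: Scalene, By angles: Obtuse

Scalene, Obtuse


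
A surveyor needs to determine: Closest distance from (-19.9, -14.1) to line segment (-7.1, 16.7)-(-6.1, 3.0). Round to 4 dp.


Project P onto AB: t = 1 (clamped to [0,1])
Closest point on segment: (-6.1, 3)
Distance: 21.9738

21.9738


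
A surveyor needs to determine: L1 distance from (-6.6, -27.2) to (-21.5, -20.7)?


|(-6.6)-(-21.5)| + |(-27.2)-(-20.7)| = 14.9 + 6.5 = 21.4

21.4


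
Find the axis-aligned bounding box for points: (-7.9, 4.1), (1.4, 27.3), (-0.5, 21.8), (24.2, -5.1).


x range: [-7.9, 24.2]
y range: [-5.1, 27.3]
Bounding box: (-7.9,-5.1) to (24.2,27.3)

(-7.9,-5.1) to (24.2,27.3)


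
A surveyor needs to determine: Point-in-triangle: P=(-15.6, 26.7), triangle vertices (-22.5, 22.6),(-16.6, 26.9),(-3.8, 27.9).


Cross products: AB x AP = -5.48, BC x BP = -3.56, CA x CP = -40.1
All same sign? yes

Yes, inside


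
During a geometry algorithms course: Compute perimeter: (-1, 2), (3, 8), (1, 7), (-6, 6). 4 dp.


Sides: (-1, 2)->(3, 8): sqrt(52) = 7.211103, (3, 8)->(1, 7): sqrt(5) = 2.236068, (1, 7)->(-6, 6): sqrt(50) = 7.071068, (-6, 6)->(-1, 2): sqrt(41) = 6.403124
Sum = 22.921363
Perimeter = 22.9214

22.9214


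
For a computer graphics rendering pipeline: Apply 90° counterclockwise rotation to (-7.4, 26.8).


90° CCW: (x,y) -> (-y, x)
(-7.4,26.8) -> (-26.8, -7.4)

(-26.8, -7.4)


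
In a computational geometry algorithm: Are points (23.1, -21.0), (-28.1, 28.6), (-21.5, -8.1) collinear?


Cross product: ((-28.1)-23.1)*((-8.1)-(-21)) - (28.6-(-21))*((-21.5)-23.1)
= 1551.68

No, not collinear


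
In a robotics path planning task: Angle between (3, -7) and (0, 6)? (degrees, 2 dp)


u.v = -42, |u| = sqrt(58) = 7.6158, |v| = sqrt(36) = 6
cos(theta) = u.v/(|u||v|) = -42/sqrt(2088) = -0.919145
theta = acos(-0.919145) = 156.8 degrees

156.8 degrees


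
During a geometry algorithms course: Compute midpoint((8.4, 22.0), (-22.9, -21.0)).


M = ((8.4+(-22.9))/2, (22+(-21))/2)
= (-7.25, 0.5)

(-7.25, 0.5)


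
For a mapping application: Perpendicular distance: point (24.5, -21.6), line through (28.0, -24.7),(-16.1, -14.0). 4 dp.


|cross product| = 99.26
|line direction| = sqrt(2059.3) = 45.3795
Distance = 99.26/sqrt(2059.3) = 2.1873

2.1873


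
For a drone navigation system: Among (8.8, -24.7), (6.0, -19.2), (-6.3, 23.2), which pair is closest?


d(P0,P1) = 6.1717, d(P0,P2) = 50.2237, d(P1,P2) = 44.148
Closest: P0 and P1

Closest pair: (8.8, -24.7) and (6.0, -19.2), distance = 6.1717


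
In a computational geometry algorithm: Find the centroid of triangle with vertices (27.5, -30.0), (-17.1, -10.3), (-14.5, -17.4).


Centroid = ((x_A+x_B+x_C)/3, (y_A+y_B+y_C)/3)
= ((27.5+(-17.1)+(-14.5))/3, ((-30)+(-10.3)+(-17.4))/3)
= (-1.3667, -19.2333)

(-1.3667, -19.2333)


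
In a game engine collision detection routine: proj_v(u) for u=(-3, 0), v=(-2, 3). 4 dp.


u.v = 6, |v| = sqrt(13) = 3.6056
Scalar projection = u.v / |v| = 6 / sqrt(13) = 1.6641

1.6641


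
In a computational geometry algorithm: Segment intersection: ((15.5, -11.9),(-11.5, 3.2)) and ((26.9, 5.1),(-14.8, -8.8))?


Cross products: d1=550.44, d2=-454.53, d3=-631.14, d4=373.83
d1*d2 < 0 and d3*d4 < 0? yes

Yes, they intersect


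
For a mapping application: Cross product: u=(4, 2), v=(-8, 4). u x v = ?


u x v = u_x*v_y - u_y*v_x = 4*4 - 2*(-8)
= 16 - (-16) = 32

32


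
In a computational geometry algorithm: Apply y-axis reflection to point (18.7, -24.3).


Reflection over y-axis: (x,y) -> (-x,y)
(18.7, -24.3) -> (-18.7, -24.3)

(-18.7, -24.3)


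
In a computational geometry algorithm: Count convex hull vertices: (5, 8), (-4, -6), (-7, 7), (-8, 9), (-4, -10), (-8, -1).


Convex hull vertices (CCW): (-8, -1), (-4, -10), (5, 8), (-8, 9)
Count = 4

4


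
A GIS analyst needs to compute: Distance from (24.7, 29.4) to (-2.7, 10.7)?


dx=-27.4, dy=-18.7
d^2 = (-27.4)^2 + (-18.7)^2 = 1100.45
d = sqrt(1100.45) = 33.173

33.173


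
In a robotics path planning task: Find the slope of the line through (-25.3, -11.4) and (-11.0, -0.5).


slope = (y2-y1)/(x2-x1) = ((-0.5)-(-11.4))/((-11)-(-25.3)) = 10.9/14.3 = 0.7622

0.7622


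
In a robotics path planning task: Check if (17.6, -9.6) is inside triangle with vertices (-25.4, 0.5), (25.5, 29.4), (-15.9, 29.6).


Cross products: AB x AP = -1756.79, BC x BP = 1616.18, CA x CP = 1347.25
All same sign? no

No, outside


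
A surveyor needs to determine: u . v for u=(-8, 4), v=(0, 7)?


u . v = u_x*v_x + u_y*v_y = (-8)*0 + 4*7
= 0 + 28 = 28

28


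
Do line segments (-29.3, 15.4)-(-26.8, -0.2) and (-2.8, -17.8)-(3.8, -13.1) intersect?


Cross products: d1=343.67, d2=228.96, d3=330.4, d4=445.11
d1*d2 < 0 and d3*d4 < 0? no

No, they don't intersect


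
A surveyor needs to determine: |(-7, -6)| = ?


|u| = sqrt((-7)^2 + (-6)^2) = sqrt(85) = 9.2195

9.2195


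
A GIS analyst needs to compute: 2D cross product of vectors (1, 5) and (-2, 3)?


u x v = u_x*v_y - u_y*v_x = 1*3 - 5*(-2)
= 3 - (-10) = 13

13


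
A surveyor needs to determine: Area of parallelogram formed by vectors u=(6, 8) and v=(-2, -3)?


|u x v| = |6*(-3) - 8*(-2)|
= |(-18) - (-16)| = 2

2


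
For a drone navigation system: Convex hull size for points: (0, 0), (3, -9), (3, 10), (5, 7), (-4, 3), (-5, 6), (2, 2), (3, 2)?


Convex hull vertices (CCW): (-5, 6), (-4, 3), (3, -9), (5, 7), (3, 10)
Count = 5

5


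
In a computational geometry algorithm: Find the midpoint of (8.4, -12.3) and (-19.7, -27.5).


M = ((8.4+(-19.7))/2, ((-12.3)+(-27.5))/2)
= (-5.65, -19.9)

(-5.65, -19.9)


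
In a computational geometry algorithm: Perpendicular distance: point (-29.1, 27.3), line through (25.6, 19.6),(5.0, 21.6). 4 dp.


|cross product| = 49.22
|line direction| = sqrt(428.36) = 20.6969
Distance = 49.22/sqrt(428.36) = 2.3781

2.3781


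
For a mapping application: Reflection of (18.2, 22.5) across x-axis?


Reflection over x-axis: (x,y) -> (x,-y)
(18.2, 22.5) -> (18.2, -22.5)

(18.2, -22.5)


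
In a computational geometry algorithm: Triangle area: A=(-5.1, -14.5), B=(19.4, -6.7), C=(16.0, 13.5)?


Area = |x_A(y_B-y_C) + x_B(y_C-y_A) + x_C(y_A-y_B)|/2
= |103.02 + 543.2 + (-124.8)|/2
= 521.42/2 = 260.71

260.71


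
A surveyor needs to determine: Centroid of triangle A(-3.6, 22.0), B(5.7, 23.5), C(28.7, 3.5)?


Centroid = ((x_A+x_B+x_C)/3, (y_A+y_B+y_C)/3)
= (((-3.6)+5.7+28.7)/3, (22+23.5+3.5)/3)
= (10.2667, 16.3333)

(10.2667, 16.3333)


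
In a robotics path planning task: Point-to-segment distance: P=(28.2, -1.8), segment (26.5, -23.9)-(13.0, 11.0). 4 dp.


Project P onto AB: t = 0.5344 (clamped to [0,1])
Closest point on segment: (19.2852, -5.2484)
Distance: 9.5585

9.5585


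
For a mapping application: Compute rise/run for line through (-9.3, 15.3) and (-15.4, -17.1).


slope = (y2-y1)/(x2-x1) = ((-17.1)-15.3)/((-15.4)-(-9.3)) = (-32.4)/(-6.1) = 5.3115

5.3115


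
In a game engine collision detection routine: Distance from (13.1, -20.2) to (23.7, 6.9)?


dx=10.6, dy=27.1
d^2 = 10.6^2 + 27.1^2 = 846.77
d = sqrt(846.77) = 29.0993

29.0993


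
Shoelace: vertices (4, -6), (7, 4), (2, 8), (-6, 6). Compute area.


Shoelace sum: (4*4 - 7*(-6)) + (7*8 - 2*4) + (2*6 - (-6)*8) + ((-6)*(-6) - 4*6)
= 178
Area = |178|/2 = 89

89


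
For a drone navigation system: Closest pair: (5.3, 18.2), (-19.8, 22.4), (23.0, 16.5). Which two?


d(P0,P1) = 25.449, d(P0,P2) = 17.7815, d(P1,P2) = 43.2047
Closest: P0 and P2

Closest pair: (5.3, 18.2) and (23.0, 16.5), distance = 17.7815


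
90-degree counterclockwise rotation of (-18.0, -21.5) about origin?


90° CCW: (x,y) -> (-y, x)
(-18,-21.5) -> (21.5, -18)

(21.5, -18)


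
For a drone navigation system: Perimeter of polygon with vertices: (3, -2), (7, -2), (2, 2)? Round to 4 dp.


Sides: (3, -2)->(7, -2): sqrt(16) = 4, (7, -2)->(2, 2): sqrt(41) = 6.403124, (2, 2)->(3, -2): sqrt(17) = 4.123106
Sum = 14.52623
Perimeter = 14.5262

14.5262


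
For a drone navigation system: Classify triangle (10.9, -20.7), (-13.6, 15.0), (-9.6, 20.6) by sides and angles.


Side lengths squared: AB^2=1874.74, BC^2=47.36, CA^2=2125.94
Sorted: [47.36, 1874.74, 2125.94]
By sides: Scalene, By angles: Obtuse

Scalene, Obtuse


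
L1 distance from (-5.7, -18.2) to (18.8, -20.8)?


|(-5.7)-18.8| + |(-18.2)-(-20.8)| = 24.5 + 2.6 = 27.1

27.1


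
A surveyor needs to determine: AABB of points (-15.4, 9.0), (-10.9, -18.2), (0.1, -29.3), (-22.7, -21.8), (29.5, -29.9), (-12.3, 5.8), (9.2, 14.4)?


x range: [-22.7, 29.5]
y range: [-29.9, 14.4]
Bounding box: (-22.7,-29.9) to (29.5,14.4)

(-22.7,-29.9) to (29.5,14.4)


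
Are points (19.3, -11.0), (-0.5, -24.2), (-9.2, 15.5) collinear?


Cross product: ((-0.5)-19.3)*(15.5-(-11)) - ((-24.2)-(-11))*((-9.2)-19.3)
= -900.9

No, not collinear


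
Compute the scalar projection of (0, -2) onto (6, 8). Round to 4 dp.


u.v = -16, |v| = sqrt(100) = 10
Scalar projection = u.v / |v| = -16 / sqrt(100) = -1.6

-1.6


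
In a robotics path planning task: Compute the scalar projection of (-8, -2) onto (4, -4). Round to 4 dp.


u.v = -24, |v| = sqrt(32) = 5.6569
Scalar projection = u.v / |v| = -24 / sqrt(32) = -4.2426

-4.2426


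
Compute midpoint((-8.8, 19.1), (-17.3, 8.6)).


M = (((-8.8)+(-17.3))/2, (19.1+8.6)/2)
= (-13.05, 13.85)

(-13.05, 13.85)


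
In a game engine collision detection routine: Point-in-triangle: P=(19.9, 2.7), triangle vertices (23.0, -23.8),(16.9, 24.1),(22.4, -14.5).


Cross products: AB x AP = -13.16, BC x BP = -1.9, CA x CP = -12.93
All same sign? yes

Yes, inside


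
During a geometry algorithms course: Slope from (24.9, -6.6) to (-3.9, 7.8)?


slope = (y2-y1)/(x2-x1) = (7.8-(-6.6))/((-3.9)-24.9) = 14.4/(-28.8) = -0.5

-0.5


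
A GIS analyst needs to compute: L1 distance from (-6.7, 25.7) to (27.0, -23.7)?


|(-6.7)-27| + |25.7-(-23.7)| = 33.7 + 49.4 = 83.1

83.1


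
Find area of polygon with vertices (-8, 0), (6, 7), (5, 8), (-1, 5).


Shoelace sum: ((-8)*7 - 6*0) + (6*8 - 5*7) + (5*5 - (-1)*8) + ((-1)*0 - (-8)*5)
= 30
Area = |30|/2 = 15

15


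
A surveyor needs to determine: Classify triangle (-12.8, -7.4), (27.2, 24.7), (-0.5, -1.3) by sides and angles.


Side lengths squared: AB^2=2630.41, BC^2=1443.29, CA^2=188.5
Sorted: [188.5, 1443.29, 2630.41]
By sides: Scalene, By angles: Obtuse

Scalene, Obtuse


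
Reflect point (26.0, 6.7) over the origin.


Reflection over origin: (x,y) -> (-x,-y)
(26, 6.7) -> (-26, -6.7)

(-26, -6.7)


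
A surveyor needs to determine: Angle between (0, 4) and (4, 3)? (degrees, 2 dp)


u.v = 12, |u| = sqrt(16) = 4, |v| = sqrt(25) = 5
cos(theta) = u.v/(|u||v|) = 12/sqrt(400) = 0.6
theta = acos(0.6) = 53.13 degrees

53.13 degrees


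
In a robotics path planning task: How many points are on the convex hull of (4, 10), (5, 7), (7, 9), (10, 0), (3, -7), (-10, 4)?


Convex hull vertices (CCW): (-10, 4), (3, -7), (10, 0), (7, 9), (4, 10)
Count = 5

5


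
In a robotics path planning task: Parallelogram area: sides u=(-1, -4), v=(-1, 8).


|u x v| = |(-1)*8 - (-4)*(-1)|
= |(-8) - 4| = 12

12


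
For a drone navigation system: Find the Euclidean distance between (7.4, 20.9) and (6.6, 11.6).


dx=-0.8, dy=-9.3
d^2 = (-0.8)^2 + (-9.3)^2 = 87.13
d = sqrt(87.13) = 9.3343

9.3343


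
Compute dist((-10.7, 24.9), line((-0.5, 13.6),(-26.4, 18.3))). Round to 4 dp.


|cross product| = 244.73
|line direction| = sqrt(692.9) = 26.323
Distance = 244.73/sqrt(692.9) = 9.2972

9.2972


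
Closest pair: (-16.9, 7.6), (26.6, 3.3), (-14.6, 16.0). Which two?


d(P0,P1) = 43.712, d(P0,P2) = 8.7092, d(P1,P2) = 43.113
Closest: P0 and P2

Closest pair: (-16.9, 7.6) and (-14.6, 16.0), distance = 8.7092


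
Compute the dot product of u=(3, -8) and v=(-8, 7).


u . v = u_x*v_x + u_y*v_y = 3*(-8) + (-8)*7
= (-24) + (-56) = -80

-80


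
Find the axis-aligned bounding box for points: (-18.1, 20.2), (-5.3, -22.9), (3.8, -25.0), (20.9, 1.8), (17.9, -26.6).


x range: [-18.1, 20.9]
y range: [-26.6, 20.2]
Bounding box: (-18.1,-26.6) to (20.9,20.2)

(-18.1,-26.6) to (20.9,20.2)


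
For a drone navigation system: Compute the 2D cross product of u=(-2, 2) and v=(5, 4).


u x v = u_x*v_y - u_y*v_x = (-2)*4 - 2*5
= (-8) - 10 = -18

-18


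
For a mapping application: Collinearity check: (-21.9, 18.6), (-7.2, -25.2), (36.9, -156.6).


Cross product: ((-7.2)-(-21.9))*((-156.6)-18.6) - ((-25.2)-18.6)*(36.9-(-21.9))
= 0

Yes, collinear


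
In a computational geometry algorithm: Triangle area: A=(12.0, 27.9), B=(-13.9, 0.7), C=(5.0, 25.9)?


Area = |x_A(y_B-y_C) + x_B(y_C-y_A) + x_C(y_A-y_B)|/2
= |(-302.4) + 27.8 + 136|/2
= 138.6/2 = 69.3

69.3


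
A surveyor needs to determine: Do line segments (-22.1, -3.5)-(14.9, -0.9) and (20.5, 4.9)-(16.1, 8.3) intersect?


Cross products: d1=181.8, d2=44.56, d3=200.04, d4=337.28
d1*d2 < 0 and d3*d4 < 0? no

No, they don't intersect


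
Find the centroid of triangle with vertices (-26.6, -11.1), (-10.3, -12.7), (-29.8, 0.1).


Centroid = ((x_A+x_B+x_C)/3, (y_A+y_B+y_C)/3)
= (((-26.6)+(-10.3)+(-29.8))/3, ((-11.1)+(-12.7)+0.1)/3)
= (-22.2333, -7.9)

(-22.2333, -7.9)


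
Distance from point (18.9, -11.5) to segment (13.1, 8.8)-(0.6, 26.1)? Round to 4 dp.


Project P onto AB: t = 0 (clamped to [0,1])
Closest point on segment: (13.1, 8.8)
Distance: 21.1123

21.1123


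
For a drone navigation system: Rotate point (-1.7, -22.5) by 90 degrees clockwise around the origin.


90° CW: (x,y) -> (y, -x)
(-1.7,-22.5) -> (-22.5, 1.7)

(-22.5, 1.7)


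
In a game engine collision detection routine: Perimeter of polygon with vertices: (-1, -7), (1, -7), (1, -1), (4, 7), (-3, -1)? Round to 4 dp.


Sides: (-1, -7)->(1, -7): sqrt(4) = 2, (1, -7)->(1, -1): sqrt(36) = 6, (1, -1)->(4, 7): sqrt(73) = 8.544004, (4, 7)->(-3, -1): sqrt(113) = 10.630146, (-3, -1)->(-1, -7): sqrt(40) = 6.324555
Sum = 33.498705
Perimeter = 33.4987

33.4987
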